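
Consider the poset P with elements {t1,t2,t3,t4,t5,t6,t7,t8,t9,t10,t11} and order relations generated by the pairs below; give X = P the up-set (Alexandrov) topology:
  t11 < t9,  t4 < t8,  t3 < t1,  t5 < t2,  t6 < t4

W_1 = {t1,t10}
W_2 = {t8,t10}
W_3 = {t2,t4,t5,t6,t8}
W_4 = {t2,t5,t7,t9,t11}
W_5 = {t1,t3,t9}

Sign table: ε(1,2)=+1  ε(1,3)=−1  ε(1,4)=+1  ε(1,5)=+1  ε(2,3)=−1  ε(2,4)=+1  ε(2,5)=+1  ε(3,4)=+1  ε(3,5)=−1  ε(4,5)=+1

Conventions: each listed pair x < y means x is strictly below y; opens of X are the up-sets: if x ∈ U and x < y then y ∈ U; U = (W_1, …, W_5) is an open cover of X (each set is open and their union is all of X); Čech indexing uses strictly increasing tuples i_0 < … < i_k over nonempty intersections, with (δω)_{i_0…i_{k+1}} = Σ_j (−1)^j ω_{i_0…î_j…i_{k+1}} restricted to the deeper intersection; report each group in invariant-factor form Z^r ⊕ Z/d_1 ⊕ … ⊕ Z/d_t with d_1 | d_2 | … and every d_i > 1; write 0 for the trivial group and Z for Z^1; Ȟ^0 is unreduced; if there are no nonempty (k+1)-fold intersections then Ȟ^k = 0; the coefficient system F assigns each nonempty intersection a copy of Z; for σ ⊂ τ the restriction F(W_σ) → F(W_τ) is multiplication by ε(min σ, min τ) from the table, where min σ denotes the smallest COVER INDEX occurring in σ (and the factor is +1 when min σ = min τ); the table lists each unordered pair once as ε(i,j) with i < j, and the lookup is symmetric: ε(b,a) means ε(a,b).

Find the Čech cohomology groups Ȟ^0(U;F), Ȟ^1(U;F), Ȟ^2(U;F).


nerve simplices:
  W12={t10} W15={t1} W23={t8} W34={t2,t5} W45={t9}
C dims 5,5; δ0: rk 5, SNF 1^4·2
degree 0: 5−5−0 = 0 → Ȟ^0 ≅ 0
degree 1: 5−0−5 = 0 plus torsion [2] → Ȟ^1 ≅ Z/2
degree 2: 0−0−0 = 0 → Ȟ^2 ≅ 0

Ȟ^0(U;F) ≅ 0; Ȟ^1(U;F) ≅ Z/2; Ȟ^2(U;F) ≅ 0


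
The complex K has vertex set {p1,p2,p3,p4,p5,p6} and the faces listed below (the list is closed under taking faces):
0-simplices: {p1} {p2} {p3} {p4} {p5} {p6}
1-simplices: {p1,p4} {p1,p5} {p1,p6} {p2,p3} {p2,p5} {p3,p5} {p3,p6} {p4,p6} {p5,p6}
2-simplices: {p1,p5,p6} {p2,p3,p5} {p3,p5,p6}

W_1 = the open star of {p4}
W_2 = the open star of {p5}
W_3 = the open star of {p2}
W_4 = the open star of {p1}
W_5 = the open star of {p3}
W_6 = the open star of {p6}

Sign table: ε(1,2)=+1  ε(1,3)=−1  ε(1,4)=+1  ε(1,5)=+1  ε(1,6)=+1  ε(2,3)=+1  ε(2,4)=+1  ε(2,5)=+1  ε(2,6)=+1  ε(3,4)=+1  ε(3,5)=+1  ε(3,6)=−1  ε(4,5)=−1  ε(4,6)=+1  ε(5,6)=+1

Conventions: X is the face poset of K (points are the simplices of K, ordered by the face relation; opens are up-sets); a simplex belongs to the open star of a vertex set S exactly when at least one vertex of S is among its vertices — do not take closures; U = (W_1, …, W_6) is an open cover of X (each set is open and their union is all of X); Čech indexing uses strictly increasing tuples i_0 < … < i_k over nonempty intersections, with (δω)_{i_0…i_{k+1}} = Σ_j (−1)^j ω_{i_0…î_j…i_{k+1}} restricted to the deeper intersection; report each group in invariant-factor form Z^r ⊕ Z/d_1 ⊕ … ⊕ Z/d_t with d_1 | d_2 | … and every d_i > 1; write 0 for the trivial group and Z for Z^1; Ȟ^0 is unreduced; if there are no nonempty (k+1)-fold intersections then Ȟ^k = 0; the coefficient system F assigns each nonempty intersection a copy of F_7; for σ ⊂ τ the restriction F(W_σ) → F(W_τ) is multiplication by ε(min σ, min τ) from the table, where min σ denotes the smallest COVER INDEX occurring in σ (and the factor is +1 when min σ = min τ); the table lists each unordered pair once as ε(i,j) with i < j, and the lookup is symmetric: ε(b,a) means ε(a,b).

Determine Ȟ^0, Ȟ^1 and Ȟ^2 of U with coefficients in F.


intersection data:
  W1={{p4},{p1,p4},{p4,p6}} W2={{p5},{p1,p5},{p2,p5},{p3,p5},{p5,p6},{p1,p5,p6},{p2,p3,p5},{p3,p5,p6}} W3={{p2},{p2,p3},{p2,p5},{p2,p3,p5}} W4={{p1},{p1,p4},{p1,p5},{p1,p6},{p1,p5,p6}} W5={{p3},{p2,p3},{p3,p5},{p3,p6},{p2,p3,p5},{p3,p5,p6}} W6={{p6},{p1,p6},{p3,p6},{p4,p6},{p5,p6},{p1,p5,p6},{p3,p5,p6}}
  W14={{p1,p4}} W16={{p4,p6}} W23={{p2,p5},{p2,p3,p5}} W24={{p1,p5},{p1,p5,p6}} W25={{p3,p5},{p2,p3,p5},{p3,p5,p6}} W26={{p5,p6},{p1,p5,p6},{p3,p5,p6}} W35={{p2,p3},{p2,p3,p5}} W46={{p1,p6},{p1,p5,p6}} W56={{p3,p6},{p3,p5,p6}}
  W235={{p2,p3,p5}} W246={{p1,p5,p6}} W256={{p3,p5,p6}}
C dims 6,9,3; δ0: rk_F7 5; δ1: rk_F7 3
Ȟ^0 = (6 − 5) − 0 = 1, so Ȟ^0 ≅ Z/7
Ȟ^1 = (9 − 3) − 5 = 1, so Ȟ^1 ≅ Z/7
Ȟ^2 = (3 − 0) − 3 = 0, so Ȟ^2 ≅ 0

Ȟ^0 ≅ Z/7, Ȟ^1 ≅ Z/7, Ȟ^2 ≅ 0


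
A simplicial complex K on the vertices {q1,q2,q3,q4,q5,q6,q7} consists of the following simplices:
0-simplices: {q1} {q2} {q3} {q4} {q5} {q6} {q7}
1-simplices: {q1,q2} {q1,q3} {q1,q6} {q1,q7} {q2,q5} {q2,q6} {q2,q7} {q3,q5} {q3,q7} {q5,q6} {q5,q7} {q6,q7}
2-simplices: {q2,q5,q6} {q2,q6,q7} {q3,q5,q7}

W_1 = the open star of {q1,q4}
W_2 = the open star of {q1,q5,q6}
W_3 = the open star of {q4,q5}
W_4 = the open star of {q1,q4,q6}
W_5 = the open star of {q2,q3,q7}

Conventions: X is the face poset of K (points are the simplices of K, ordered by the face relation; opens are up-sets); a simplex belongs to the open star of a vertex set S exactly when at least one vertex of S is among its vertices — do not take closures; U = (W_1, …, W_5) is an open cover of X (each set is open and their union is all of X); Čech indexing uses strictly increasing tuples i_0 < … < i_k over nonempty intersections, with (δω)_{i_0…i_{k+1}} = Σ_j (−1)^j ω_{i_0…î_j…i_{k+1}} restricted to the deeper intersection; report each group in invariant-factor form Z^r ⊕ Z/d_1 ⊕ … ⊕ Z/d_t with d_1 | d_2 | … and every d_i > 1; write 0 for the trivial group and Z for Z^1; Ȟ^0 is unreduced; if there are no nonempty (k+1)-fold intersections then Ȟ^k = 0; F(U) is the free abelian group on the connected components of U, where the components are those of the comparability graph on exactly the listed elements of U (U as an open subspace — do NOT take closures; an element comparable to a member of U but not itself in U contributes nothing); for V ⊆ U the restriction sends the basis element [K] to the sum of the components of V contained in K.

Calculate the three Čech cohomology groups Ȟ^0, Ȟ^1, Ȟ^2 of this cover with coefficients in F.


Ȟ^0 ≅ Z^2, Ȟ^1 ≅ Z^4, Ȟ^2 ≅ 0

nonempty overlaps:
  W1={{q1},{q4},{q1,q2},{q1,q3},{q1,q6},{q1,q7}} W2={{q1},{q5},{q6},{q1,q2},{q1,q3},{q1,q6},{q1,q7},{q2,q5},{q2,q6},{q3,q5},{q5,q6},{q5,q7},{q6,q7},{q2,q5,q6},{q2,q6,q7},{q3,q5,q7}} W3={{q4},{q5},{q2,q5},{q3,q5},{q5,q6},{q5,q7},{q2,q5,q6},{q3,q5,q7}} W4={{q1},{q4},{q6},{q1,q2},{q1,q3},{q1,q6},{q1,q7},{q2,q6},{q5,q6},{q6,q7},{q2,q5,q6},{q2,q6,q7}} W5={{q2},{q3},{q7},{q1,q2},{q1,q3},{q1,q7},{q2,q5},{q2,q6},{q2,q7},{q3,q5},{q3,q7},{q5,q7},{q6,q7},{q2,q5,q6},{q2,q6,q7},{q3,q5,q7}}
  W12={{q1},{q1,q2},{q1,q3},{q1,q6},{q1,q7}} W13={{q4}} W14={{q1},{q4},{q1,q2},{q1,q3},{q1,q6},{q1,q7}} W15={{q1,q2},{q1,q3},{q1,q7}} W23={{q5},{q2,q5},{q3,q5},{q5,q6},{q5,q7},{q2,q5,q6},{q3,q5,q7}} W24={{q1},{q6},{q1,q2},{q1,q3},{q1,q6},{q1,q7},{q2,q6},{q5,q6},{q6,q7},{q2,q5,q6},{q2,q6,q7}} W25={{q1,q2},{q1,q3},{q1,q7},{q2,q5},{q2,q6},{q3,q5},{q5,q7},{q6,q7},{q2,q5,q6},{q2,q6,q7},{q3,q5,q7}} W34={{q4},{q5,q6},{q2,q5,q6}} W35={{q2,q5},{q3,q5},{q5,q7},{q2,q5,q6},{q3,q5,q7}} W45={{q1,q2},{q1,q3},{q1,q7},{q2,q6},{q6,q7},{q2,q5,q6},{q2,q6,q7}}
  W124={{q1},{q1,q2},{q1,q3},{q1,q6},{q1,q7}} W125={{q1,q2},{q1,q3},{q1,q7}} W134={{q4}} W145={{q1,q2},{q1,q3},{q1,q7}} W234={{q5,q6},{q2,q5,q6}} W235={{q2,q5},{q3,q5},{q5,q7},{q2,q5,q6},{q3,q5,q7}} W245={{q1,q2},{q1,q3},{q1,q7},{q2,q6},{q6,q7},{q2,q5,q6},{q2,q6,q7}} W345={{q2,q5,q6}}
  W1245={{q1,q2},{q1,q3},{q1,q7}} W2345={{q2,q5,q6}}
components per intersection:
  W1: {{q1},{q1,q2},{q1,q3},{q1,q6},{q1,q7}} {{q4}}
  W2: {{q1},{q5},{q6},{q1,q2},{q1,q3},{q1,q6},{q1,q7},{q2,q5},{q2,q6},{q3,q5},{q5,q6},{q5,q7},{q6,q7},{q2,q5,q6},{q2,q6,q7},{q3,q5,q7}}
  W3: {{q4}} {{q5},{q2,q5},{q3,q5},{q5,q6},{q5,q7},{q2,q5,q6},{q3,q5,q7}}
  W4: {{q1},{q6},{q1,q2},{q1,q3},{q1,q6},{q1,q7},{q2,q6},{q5,q6},{q6,q7},{q2,q5,q6},{q2,q6,q7}} {{q4}}
  W5: {{q2},{q3},{q7},{q1,q2},{q1,q3},{q1,q7},{q2,q5},{q2,q6},{q2,q7},{q3,q5},{q3,q7},{q5,q7},{q6,q7},{q2,q5,q6},{q2,q6,q7},{q3,q5,q7}}
  W12: {{q1},{q1,q2},{q1,q3},{q1,q6},{q1,q7}}
  W13: {{q4}}
  W14: {{q1},{q1,q2},{q1,q3},{q1,q6},{q1,q7}} {{q4}}
  W15: {{q1,q2}} {{q1,q3}} {{q1,q7}}
  W23: {{q5},{q2,q5},{q3,q5},{q5,q6},{q5,q7},{q2,q5,q6},{q3,q5,q7}}
  W24: {{q1},{q6},{q1,q2},{q1,q3},{q1,q6},{q1,q7},{q2,q6},{q5,q6},{q6,q7},{q2,q5,q6},{q2,q6,q7}}
  W25: {{q1,q2}} {{q1,q3}} {{q1,q7}} {{q2,q5},{q2,q6},{q6,q7},{q2,q5,q6},{q2,q6,q7}} {{q3,q5},{q5,q7},{q3,q5,q7}}
  W34: {{q4}} {{q5,q6},{q2,q5,q6}}
  W35: {{q2,q5},{q2,q5,q6}} {{q3,q5},{q5,q7},{q3,q5,q7}}
  W45: {{q1,q2}} {{q1,q3}} {{q1,q7}} {{q2,q6},{q6,q7},{q2,q5,q6},{q2,q6,q7}}
  W124: {{q1},{q1,q2},{q1,q3},{q1,q6},{q1,q7}}
  W125: {{q1,q2}} {{q1,q3}} {{q1,q7}}
  W134: {{q4}}
  W145: {{q1,q2}} {{q1,q3}} {{q1,q7}}
  W234: {{q5,q6},{q2,q5,q6}}
  W235: {{q2,q5},{q2,q5,q6}} {{q3,q5},{q5,q7},{q3,q5,q7}}
  W245: {{q1,q2}} {{q1,q3}} {{q1,q7}} {{q2,q6},{q6,q7},{q2,q5,q6},{q2,q6,q7}}
  W345: {{q2,q5,q6}}
  W1245: {{q1,q2}} {{q1,q3}} {{q1,q7}}
  W2345: {{q2,q5,q6}}
C dims 8,22,16,4; δ0: rk 6, SNF 1^6; δ1: rk 12, SNF 1^12; δ2: rk 4, SNF 1^4
degree 0: 8−6−0 = 2 → Ȟ^0 ≅ Z^2
degree 1: 22−12−6 = 4 → Ȟ^1 ≅ Z^4
degree 2: 16−4−12 = 0 → Ȟ^2 ≅ 0


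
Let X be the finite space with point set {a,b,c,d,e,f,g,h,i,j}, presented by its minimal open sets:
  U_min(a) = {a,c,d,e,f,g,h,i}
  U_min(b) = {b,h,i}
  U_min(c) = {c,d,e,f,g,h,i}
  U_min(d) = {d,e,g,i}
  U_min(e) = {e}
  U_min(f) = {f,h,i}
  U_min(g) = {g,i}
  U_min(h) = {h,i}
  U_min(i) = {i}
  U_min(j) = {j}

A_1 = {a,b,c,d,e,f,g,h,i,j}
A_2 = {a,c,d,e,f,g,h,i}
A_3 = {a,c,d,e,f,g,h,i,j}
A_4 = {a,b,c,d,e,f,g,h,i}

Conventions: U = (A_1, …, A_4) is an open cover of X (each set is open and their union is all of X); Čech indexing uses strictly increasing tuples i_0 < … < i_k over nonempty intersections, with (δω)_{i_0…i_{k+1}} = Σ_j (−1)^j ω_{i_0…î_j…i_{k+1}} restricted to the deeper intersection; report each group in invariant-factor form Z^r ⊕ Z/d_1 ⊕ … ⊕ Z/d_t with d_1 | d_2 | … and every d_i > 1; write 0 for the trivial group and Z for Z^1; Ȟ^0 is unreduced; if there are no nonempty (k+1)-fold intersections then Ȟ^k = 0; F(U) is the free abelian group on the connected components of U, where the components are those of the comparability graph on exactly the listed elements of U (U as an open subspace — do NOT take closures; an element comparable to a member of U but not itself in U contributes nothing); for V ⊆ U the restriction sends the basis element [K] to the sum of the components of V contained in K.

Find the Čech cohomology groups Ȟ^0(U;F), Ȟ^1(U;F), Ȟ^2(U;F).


cover nerve:
  A12={a,c,d,e,f,g,h,i} A13={a,c,d,e,f,g,h,i,j} A14={a,b,c,d,e,f,g,h,i} A23={a,c,d,e,f,g,h,i} A24={a,c,d,e,f,g,h,i} A34={a,c,d,e,f,g,h,i}
  A123={a,c,d,e,f,g,h,i} A124={a,c,d,e,f,g,h,i} A134={a,c,d,e,f,g,h,i} A234={a,c,d,e,f,g,h,i}
  A1234={a,c,d,e,f,g,h,i}
components per intersection:
  A1: {a,b,c,d,e,f,g,h,i} {j}
  A2: {a,c,d,e,f,g,h,i}
  A3: {a,c,d,e,f,g,h,i} {j}
  A4: {a,b,c,d,e,f,g,h,i}
  A12: {a,c,d,e,f,g,h,i}
  A13: {a,c,d,e,f,g,h,i} {j}
  A14: {a,b,c,d,e,f,g,h,i}
  A23: {a,c,d,e,f,g,h,i}
  A24: {a,c,d,e,f,g,h,i}
  A34: {a,c,d,e,f,g,h,i}
  A123: {a,c,d,e,f,g,h,i}
  A124: {a,c,d,e,f,g,h,i}
  A134: {a,c,d,e,f,g,h,i}
  A234: {a,c,d,e,f,g,h,i}
  A1234: {a,c,d,e,f,g,h,i}
C dims 6,7,4,1; δ0: rk 4, SNF 1^4; δ1: rk 3, SNF 1^3; δ2: rk 1, SNF 1^1
Ȟ^0: (6−4)−0=2 ⇒ Z^2
Ȟ^1: (7−3)−4=0 ⇒ 0
Ȟ^2: (4−1)−3=0 ⇒ 0

Ȟ^0(U;F) ≅ Z^2, Ȟ^1(U;F) ≅ 0, Ȟ^2(U;F) ≅ 0


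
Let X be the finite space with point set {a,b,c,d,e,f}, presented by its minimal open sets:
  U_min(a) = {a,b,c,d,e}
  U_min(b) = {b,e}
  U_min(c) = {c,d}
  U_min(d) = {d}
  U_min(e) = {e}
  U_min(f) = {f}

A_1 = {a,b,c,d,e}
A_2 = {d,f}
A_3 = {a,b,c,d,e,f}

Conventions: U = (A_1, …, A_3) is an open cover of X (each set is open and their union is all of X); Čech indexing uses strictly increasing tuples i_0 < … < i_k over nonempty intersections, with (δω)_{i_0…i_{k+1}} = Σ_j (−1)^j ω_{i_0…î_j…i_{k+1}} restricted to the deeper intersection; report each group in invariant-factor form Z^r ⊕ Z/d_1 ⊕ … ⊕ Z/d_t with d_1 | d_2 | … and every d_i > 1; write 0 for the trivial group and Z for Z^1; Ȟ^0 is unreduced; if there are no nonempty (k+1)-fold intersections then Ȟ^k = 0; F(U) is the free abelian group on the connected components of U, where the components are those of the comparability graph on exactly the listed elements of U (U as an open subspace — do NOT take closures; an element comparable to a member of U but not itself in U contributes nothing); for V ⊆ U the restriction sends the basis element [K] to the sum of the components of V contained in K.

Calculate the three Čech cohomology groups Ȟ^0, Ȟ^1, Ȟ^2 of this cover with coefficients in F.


Ȟ^0 = Z^2, Ȟ^1 = 0, Ȟ^2 = 0

nerve simplices:
  A12={d} A13={a,b,c,d,e} A23={d,f}
  A123={d}
components per intersection:
  A1: {a,b,c,d,e}
  A2: {d} {f}
  A3: {a,b,c,d,e} {f}
  A12: {d}
  A13: {a,b,c,d,e}
  A23: {d} {f}
  A123: {d}
C dims 5,4,1; δ0: rk 3, SNF 1^3; δ1: rk 1, SNF 1^1
degree 0: 5−3−0 = 2 → Ȟ^0 ≅ Z^2
degree 1: 4−1−3 = 0 → Ȟ^1 ≅ 0
degree 2: 1−0−1 = 0 → Ȟ^2 ≅ 0


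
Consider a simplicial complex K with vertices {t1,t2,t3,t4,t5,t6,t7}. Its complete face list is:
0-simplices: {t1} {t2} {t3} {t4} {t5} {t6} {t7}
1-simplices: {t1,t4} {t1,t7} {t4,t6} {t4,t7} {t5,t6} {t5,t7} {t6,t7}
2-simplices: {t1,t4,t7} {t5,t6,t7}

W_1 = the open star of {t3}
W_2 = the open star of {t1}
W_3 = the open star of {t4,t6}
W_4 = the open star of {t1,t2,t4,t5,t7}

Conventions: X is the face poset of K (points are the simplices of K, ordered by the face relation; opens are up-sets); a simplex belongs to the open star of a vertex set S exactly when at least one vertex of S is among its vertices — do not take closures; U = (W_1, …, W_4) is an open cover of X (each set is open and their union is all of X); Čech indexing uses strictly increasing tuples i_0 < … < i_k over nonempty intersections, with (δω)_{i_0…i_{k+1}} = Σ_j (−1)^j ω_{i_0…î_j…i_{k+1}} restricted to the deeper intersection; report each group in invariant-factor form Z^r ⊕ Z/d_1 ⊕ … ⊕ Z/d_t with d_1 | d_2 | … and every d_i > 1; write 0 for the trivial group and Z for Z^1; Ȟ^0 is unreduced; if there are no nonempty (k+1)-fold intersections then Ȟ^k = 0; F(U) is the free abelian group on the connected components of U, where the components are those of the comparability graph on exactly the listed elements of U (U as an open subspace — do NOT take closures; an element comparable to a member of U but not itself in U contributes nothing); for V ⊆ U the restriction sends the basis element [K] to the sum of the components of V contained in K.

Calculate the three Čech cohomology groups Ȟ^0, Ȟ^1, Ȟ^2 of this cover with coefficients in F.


Ȟ^0 ≅ Z^3; Ȟ^1 ≅ Z; Ȟ^2 ≅ 0

intersection data:
  W1={{t3}} W2={{t1},{t1,t4},{t1,t7},{t1,t4,t7}} W3={{t4},{t6},{t1,t4},{t4,t6},{t4,t7},{t5,t6},{t6,t7},{t1,t4,t7},{t5,t6,t7}} W4={{t1},{t2},{t4},{t5},{t7},{t1,t4},{t1,t7},{t4,t6},{t4,t7},{t5,t6},{t5,t7},{t6,t7},{t1,t4,t7},{t5,t6,t7}}
  W23={{t1,t4},{t1,t4,t7}} W24={{t1},{t1,t4},{t1,t7},{t1,t4,t7}} W34={{t4},{t1,t4},{t4,t6},{t4,t7},{t5,t6},{t6,t7},{t1,t4,t7},{t5,t6,t7}}
  W234={{t1,t4},{t1,t4,t7}}
components per intersection:
  W1: {{t3}}
  W2: {{t1},{t1,t4},{t1,t7},{t1,t4,t7}}
  W3: {{t4},{t6},{t1,t4},{t4,t6},{t4,t7},{t5,t6},{t6,t7},{t1,t4,t7},{t5,t6,t7}}
  W4: {{t1},{t4},{t5},{t7},{t1,t4},{t1,t7},{t4,t6},{t4,t7},{t5,t6},{t5,t7},{t6,t7},{t1,t4,t7},{t5,t6,t7}} {{t2}}
  W23: {{t1,t4},{t1,t4,t7}}
  W24: {{t1},{t1,t4},{t1,t7},{t1,t4,t7}}
  W34: {{t4},{t1,t4},{t4,t6},{t4,t7},{t1,t4,t7}} {{t5,t6},{t6,t7},{t5,t6,t7}}
  W234: {{t1,t4},{t1,t4,t7}}
C dims 5,4,1; δ0: rk 2, SNF 1^2; δ1: rk 1, SNF 1^1
Ȟ^0 = (5 − 2) − 0 = 3, so Ȟ^0 ≅ Z^3
Ȟ^1 = (4 − 1) − 2 = 1, so Ȟ^1 ≅ Z
Ȟ^2 = (1 − 0) − 1 = 0, so Ȟ^2 ≅ 0


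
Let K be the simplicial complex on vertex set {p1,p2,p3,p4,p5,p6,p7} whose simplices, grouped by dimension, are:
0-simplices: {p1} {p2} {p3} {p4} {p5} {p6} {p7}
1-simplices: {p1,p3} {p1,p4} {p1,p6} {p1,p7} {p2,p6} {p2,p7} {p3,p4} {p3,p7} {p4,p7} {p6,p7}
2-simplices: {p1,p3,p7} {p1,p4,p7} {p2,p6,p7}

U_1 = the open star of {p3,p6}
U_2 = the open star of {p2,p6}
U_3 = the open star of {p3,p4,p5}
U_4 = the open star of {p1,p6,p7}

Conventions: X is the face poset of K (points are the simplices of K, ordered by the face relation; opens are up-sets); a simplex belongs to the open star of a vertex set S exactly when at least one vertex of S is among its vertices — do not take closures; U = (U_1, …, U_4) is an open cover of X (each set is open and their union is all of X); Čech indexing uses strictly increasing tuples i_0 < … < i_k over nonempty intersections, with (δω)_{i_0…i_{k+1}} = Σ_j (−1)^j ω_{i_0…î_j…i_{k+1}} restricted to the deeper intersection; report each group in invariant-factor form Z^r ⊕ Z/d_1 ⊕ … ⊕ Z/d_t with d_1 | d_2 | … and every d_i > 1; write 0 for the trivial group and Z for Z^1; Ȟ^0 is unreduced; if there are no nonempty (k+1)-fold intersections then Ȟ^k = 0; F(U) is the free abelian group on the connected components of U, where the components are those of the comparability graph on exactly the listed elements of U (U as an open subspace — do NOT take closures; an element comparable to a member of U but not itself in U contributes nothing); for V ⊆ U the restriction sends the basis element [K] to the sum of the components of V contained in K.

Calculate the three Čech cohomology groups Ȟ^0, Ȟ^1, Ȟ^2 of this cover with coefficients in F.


cover nerve:
  U1={{p3},{p6},{p1,p3},{p1,p6},{p2,p6},{p3,p4},{p3,p7},{p6,p7},{p1,p3,p7},{p2,p6,p7}} U2={{p2},{p6},{p1,p6},{p2,p6},{p2,p7},{p6,p7},{p2,p6,p7}} U3={{p3},{p4},{p5},{p1,p3},{p1,p4},{p3,p4},{p3,p7},{p4,p7},{p1,p3,p7},{p1,p4,p7}} U4={{p1},{p6},{p7},{p1,p3},{p1,p4},{p1,p6},{p1,p7},{p2,p6},{p2,p7},{p3,p7},{p4,p7},{p6,p7},{p1,p3,p7},{p1,p4,p7},{p2,p6,p7}}
  U12={{p6},{p1,p6},{p2,p6},{p6,p7},{p2,p6,p7}} U13={{p3},{p1,p3},{p3,p4},{p3,p7},{p1,p3,p7}} U14={{p6},{p1,p3},{p1,p6},{p2,p6},{p3,p7},{p6,p7},{p1,p3,p7},{p2,p6,p7}} U24={{p6},{p1,p6},{p2,p6},{p2,p7},{p6,p7},{p2,p6,p7}} U34={{p1,p3},{p1,p4},{p3,p7},{p4,p7},{p1,p3,p7},{p1,p4,p7}}
  U124={{p6},{p1,p6},{p2,p6},{p6,p7},{p2,p6,p7}} U134={{p1,p3},{p3,p7},{p1,p3,p7}}
components per intersection:
  U1: {{p3},{p1,p3},{p3,p4},{p3,p7},{p1,p3,p7}} {{p6},{p1,p6},{p2,p6},{p6,p7},{p2,p6,p7}}
  U2: {{p2},{p6},{p1,p6},{p2,p6},{p2,p7},{p6,p7},{p2,p6,p7}}
  U3: {{p3},{p4},{p1,p3},{p1,p4},{p3,p4},{p3,p7},{p4,p7},{p1,p3,p7},{p1,p4,p7}} {{p5}}
  U4: {{p1},{p6},{p7},{p1,p3},{p1,p4},{p1,p6},{p1,p7},{p2,p6},{p2,p7},{p3,p7},{p4,p7},{p6,p7},{p1,p3,p7},{p1,p4,p7},{p2,p6,p7}}
  U12: {{p6},{p1,p6},{p2,p6},{p6,p7},{p2,p6,p7}}
  U13: {{p3},{p1,p3},{p3,p4},{p3,p7},{p1,p3,p7}}
  U14: {{p6},{p1,p6},{p2,p6},{p6,p7},{p2,p6,p7}} {{p1,p3},{p3,p7},{p1,p3,p7}}
  U24: {{p6},{p1,p6},{p2,p6},{p2,p7},{p6,p7},{p2,p6,p7}}
  U34: {{p1,p3},{p3,p7},{p1,p3,p7}} {{p1,p4},{p4,p7},{p1,p4,p7}}
  U124: {{p6},{p1,p6},{p2,p6},{p6,p7},{p2,p6,p7}}
  U134: {{p1,p3},{p3,p7},{p1,p3,p7}}
C dims 6,7,2; δ0: rk 4, SNF 1^4; δ1: rk 2, SNF 1^2
Ȟ^0: (6−4)−0=2 ⇒ Z^2
Ȟ^1: (7−2)−4=1 ⇒ Z
Ȟ^2: (2−0)−2=0 ⇒ 0

Ȟ^0(U;F) ≅ Z^2,  Ȟ^1(U;F) ≅ Z,  Ȟ^2(U;F) ≅ 0


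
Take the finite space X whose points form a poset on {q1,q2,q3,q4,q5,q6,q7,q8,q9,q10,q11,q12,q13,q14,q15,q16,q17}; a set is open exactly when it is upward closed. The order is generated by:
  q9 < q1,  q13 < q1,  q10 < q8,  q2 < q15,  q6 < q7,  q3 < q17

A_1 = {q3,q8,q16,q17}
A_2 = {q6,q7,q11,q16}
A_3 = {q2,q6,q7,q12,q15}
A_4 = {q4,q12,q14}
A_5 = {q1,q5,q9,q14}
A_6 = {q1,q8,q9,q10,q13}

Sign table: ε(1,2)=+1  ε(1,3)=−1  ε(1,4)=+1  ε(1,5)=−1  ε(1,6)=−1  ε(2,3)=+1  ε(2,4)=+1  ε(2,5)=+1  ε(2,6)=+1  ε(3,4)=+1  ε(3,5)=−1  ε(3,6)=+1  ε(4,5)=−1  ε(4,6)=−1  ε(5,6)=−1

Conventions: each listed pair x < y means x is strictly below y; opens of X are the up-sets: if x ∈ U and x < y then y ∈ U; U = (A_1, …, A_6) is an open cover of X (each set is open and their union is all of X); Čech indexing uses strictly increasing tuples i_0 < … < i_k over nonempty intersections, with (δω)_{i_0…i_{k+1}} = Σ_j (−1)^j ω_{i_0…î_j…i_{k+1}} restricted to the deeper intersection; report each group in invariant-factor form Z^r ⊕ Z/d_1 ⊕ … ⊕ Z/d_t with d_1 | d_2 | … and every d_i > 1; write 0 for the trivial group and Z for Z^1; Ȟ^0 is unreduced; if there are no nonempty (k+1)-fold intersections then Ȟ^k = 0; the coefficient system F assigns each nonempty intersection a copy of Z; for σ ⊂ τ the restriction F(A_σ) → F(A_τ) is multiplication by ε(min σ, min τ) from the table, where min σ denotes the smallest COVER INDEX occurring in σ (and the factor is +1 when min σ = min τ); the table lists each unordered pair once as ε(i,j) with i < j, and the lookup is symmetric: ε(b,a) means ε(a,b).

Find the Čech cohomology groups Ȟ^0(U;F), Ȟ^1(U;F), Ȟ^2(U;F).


nonempty intersections:
  A12={q16} A16={q8} A23={q6,q7} A34={q12} A45={q14} A56={q1,q9}
C dims 6,6; δ0: rk 6, SNF 1^5·2
Ȟ^0: (6−6)−0=0 ⇒ 0
Ȟ^1: (6−0)−6=0 plus torsion [2] ⇒ Z/2
Ȟ^2: (0−0)−0=0 ⇒ 0

Ȟ^0 = 0, Ȟ^1 = Z/2 and Ȟ^2 = 0


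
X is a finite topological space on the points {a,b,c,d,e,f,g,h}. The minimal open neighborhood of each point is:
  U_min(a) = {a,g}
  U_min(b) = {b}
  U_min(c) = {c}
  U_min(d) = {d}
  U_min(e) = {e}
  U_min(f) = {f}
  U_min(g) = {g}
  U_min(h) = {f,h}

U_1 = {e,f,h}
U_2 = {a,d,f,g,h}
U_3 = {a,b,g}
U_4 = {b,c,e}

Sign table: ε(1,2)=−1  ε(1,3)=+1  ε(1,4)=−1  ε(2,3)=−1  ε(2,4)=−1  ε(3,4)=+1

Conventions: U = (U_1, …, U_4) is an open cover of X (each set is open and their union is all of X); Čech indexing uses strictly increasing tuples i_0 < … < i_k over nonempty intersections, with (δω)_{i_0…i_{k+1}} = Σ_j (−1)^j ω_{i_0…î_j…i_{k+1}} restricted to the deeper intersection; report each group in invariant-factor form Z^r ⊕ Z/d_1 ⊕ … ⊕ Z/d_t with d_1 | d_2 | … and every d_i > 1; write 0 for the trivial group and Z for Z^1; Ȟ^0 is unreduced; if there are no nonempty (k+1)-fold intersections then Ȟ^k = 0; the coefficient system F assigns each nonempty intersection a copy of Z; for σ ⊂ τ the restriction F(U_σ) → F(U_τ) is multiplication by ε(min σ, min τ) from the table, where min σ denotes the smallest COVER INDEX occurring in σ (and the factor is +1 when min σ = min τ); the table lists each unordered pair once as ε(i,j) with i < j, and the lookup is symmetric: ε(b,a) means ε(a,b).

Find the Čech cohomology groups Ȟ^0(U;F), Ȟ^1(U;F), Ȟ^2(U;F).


intersection data:
  U12={f,h} U14={e} U23={a,g} U34={b}
C dims 4,4; δ0: rk 4, SNF 1^3·2
Ȟ^0 = (4 − 4) − 0 = 0, so Ȟ^0 ≅ 0
Ȟ^1 = (4 − 0) − 4 = 0 plus torsion [2], so Ȟ^1 ≅ Z/2
Ȟ^2 = (0 − 0) − 0 = 0, so Ȟ^2 ≅ 0

Ȟ^0(U;F) ≅ 0; Ȟ^1(U;F) ≅ Z/2; Ȟ^2(U;F) ≅ 0


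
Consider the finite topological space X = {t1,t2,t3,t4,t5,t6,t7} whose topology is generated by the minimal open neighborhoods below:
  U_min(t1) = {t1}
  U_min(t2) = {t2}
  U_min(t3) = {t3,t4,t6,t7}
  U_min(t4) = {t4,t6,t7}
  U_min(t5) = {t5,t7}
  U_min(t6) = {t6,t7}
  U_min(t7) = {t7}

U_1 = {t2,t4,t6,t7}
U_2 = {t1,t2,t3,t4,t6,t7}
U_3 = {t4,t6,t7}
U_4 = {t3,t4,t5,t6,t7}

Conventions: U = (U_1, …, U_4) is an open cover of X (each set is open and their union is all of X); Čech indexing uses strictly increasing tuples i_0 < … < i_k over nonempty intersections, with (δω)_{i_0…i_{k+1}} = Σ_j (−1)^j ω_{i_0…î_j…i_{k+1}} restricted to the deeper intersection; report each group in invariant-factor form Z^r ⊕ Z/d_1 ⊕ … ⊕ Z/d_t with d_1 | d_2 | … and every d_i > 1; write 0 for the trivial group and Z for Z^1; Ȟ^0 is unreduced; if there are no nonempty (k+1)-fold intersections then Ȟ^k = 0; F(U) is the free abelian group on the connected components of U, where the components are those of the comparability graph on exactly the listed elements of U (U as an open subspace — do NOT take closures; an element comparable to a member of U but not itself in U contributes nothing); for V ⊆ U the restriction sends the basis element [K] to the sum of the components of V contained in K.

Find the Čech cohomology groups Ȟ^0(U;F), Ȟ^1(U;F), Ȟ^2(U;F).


nerve of the cover:
  U12={t2,t4,t6,t7} U13={t4,t6,t7} U14={t4,t6,t7} U23={t4,t6,t7} U24={t3,t4,t6,t7} U34={t4,t6,t7}
  U123={t4,t6,t7} U124={t4,t6,t7} U134={t4,t6,t7} U234={t4,t6,t7}
  U1234={t4,t6,t7}
components per intersection:
  U1: {t2} {t4,t6,t7}
  U2: {t1} {t2} {t3,t4,t6,t7}
  U3: {t4,t6,t7}
  U4: {t3,t4,t5,t6,t7}
  U12: {t2} {t4,t6,t7}
  U13: {t4,t6,t7}
  U14: {t4,t6,t7}
  U23: {t4,t6,t7}
  U24: {t3,t4,t6,t7}
  U34: {t4,t6,t7}
  U123: {t4,t6,t7}
  U124: {t4,t6,t7}
  U134: {t4,t6,t7}
  U234: {t4,t6,t7}
  U1234: {t4,t6,t7}
C dims 7,7,4,1; δ0: rk 4, SNF 1^4; δ1: rk 3, SNF 1^3; δ2: rk 1, SNF 1^1
Ȟ^0 = (7 − 4) − 0 = 3, so Ȟ^0 ≅ Z^3
Ȟ^1 = (7 − 3) − 4 = 0, so Ȟ^1 ≅ 0
Ȟ^2 = (4 − 1) − 3 = 0, so Ȟ^2 ≅ 0

Ȟ^0 ≅ Z^3,  Ȟ^1 ≅ 0,  Ȟ^2 ≅ 0


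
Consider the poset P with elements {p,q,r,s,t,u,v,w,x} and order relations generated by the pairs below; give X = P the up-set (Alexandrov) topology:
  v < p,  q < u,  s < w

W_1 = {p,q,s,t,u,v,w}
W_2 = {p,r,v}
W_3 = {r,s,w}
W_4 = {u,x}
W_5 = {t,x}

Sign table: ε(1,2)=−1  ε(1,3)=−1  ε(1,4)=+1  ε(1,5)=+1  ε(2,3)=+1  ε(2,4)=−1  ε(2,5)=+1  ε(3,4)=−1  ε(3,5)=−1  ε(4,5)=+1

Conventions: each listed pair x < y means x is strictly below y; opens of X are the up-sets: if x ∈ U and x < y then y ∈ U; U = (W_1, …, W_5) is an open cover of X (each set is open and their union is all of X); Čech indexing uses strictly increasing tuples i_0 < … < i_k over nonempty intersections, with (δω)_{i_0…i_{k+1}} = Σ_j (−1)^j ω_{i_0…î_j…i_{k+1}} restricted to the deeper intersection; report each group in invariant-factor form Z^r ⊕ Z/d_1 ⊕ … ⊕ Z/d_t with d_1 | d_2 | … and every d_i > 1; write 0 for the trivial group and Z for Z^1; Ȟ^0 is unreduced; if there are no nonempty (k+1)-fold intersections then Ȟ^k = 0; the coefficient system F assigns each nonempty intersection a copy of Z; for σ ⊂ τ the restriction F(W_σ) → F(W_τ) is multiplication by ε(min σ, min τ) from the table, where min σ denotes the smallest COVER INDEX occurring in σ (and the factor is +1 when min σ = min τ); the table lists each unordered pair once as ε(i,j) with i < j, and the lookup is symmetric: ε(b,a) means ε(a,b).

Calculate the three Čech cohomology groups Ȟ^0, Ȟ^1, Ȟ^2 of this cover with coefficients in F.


cover nerve:
  W12={p,v} W13={s,w} W14={u} W15={t} W23={r} W45={x}
C dims 5,6; δ0: rk 4, SNF 1^4
Ȟ^0: (5−4)−0=1 ⇒ Z
Ȟ^1: (6−0)−4=2 ⇒ Z^2
Ȟ^2: (0−0)−0=0 ⇒ 0

Ȟ^0 = Z, Ȟ^1 = Z^2 and Ȟ^2 = 0


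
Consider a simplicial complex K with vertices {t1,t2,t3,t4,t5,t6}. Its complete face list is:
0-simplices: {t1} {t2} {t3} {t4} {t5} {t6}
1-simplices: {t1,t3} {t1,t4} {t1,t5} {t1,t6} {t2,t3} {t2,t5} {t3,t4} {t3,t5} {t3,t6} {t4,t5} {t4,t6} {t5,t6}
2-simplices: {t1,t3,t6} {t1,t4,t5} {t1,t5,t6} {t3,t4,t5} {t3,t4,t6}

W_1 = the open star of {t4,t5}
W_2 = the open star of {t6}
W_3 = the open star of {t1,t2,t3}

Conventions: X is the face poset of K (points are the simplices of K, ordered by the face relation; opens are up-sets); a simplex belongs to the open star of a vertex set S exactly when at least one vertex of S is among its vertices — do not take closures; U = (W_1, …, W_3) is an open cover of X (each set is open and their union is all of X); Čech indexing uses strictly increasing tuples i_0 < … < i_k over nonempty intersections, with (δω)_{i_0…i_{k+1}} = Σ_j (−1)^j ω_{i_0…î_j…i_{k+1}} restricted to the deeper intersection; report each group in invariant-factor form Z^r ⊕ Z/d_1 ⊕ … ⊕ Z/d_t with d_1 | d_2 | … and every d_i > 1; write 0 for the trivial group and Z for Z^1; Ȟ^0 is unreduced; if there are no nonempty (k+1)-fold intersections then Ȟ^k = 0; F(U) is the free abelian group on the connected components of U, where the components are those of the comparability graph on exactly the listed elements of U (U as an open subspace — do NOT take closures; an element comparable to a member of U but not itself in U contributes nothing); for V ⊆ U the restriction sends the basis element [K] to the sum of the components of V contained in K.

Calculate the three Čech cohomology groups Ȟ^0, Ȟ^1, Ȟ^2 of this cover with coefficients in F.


Ȟ^0(U;F) ≅ Z,  Ȟ^1(U;F) ≅ Z^2,  Ȟ^2(U;F) ≅ 0

nonempty overlaps:
  W1={{t4},{t5},{t1,t4},{t1,t5},{t2,t5},{t3,t4},{t3,t5},{t4,t5},{t4,t6},{t5,t6},{t1,t4,t5},{t1,t5,t6},{t3,t4,t5},{t3,t4,t6}} W2={{t6},{t1,t6},{t3,t6},{t4,t6},{t5,t6},{t1,t3,t6},{t1,t5,t6},{t3,t4,t6}} W3={{t1},{t2},{t3},{t1,t3},{t1,t4},{t1,t5},{t1,t6},{t2,t3},{t2,t5},{t3,t4},{t3,t5},{t3,t6},{t1,t3,t6},{t1,t4,t5},{t1,t5,t6},{t3,t4,t5},{t3,t4,t6}}
  W12={{t4,t6},{t5,t6},{t1,t5,t6},{t3,t4,t6}} W13={{t1,t4},{t1,t5},{t2,t5},{t3,t4},{t3,t5},{t1,t4,t5},{t1,t5,t6},{t3,t4,t5},{t3,t4,t6}} W23={{t1,t6},{t3,t6},{t1,t3,t6},{t1,t5,t6},{t3,t4,t6}}
  W123={{t1,t5,t6},{t3,t4,t6}}
components per intersection:
  W1: {{t4},{t5},{t1,t4},{t1,t5},{t2,t5},{t3,t4},{t3,t5},{t4,t5},{t4,t6},{t5,t6},{t1,t4,t5},{t1,t5,t6},{t3,t4,t5},{t3,t4,t6}}
  W2: {{t6},{t1,t6},{t3,t6},{t4,t6},{t5,t6},{t1,t3,t6},{t1,t5,t6},{t3,t4,t6}}
  W3: {{t1},{t2},{t3},{t1,t3},{t1,t4},{t1,t5},{t1,t6},{t2,t3},{t2,t5},{t3,t4},{t3,t5},{t3,t6},{t1,t3,t6},{t1,t4,t5},{t1,t5,t6},{t3,t4,t5},{t3,t4,t6}}
  W12: {{t4,t6},{t3,t4,t6}} {{t5,t6},{t1,t5,t6}}
  W13: {{t1,t4},{t1,t5},{t1,t4,t5},{t1,t5,t6}} {{t2,t5}} {{t3,t4},{t3,t5},{t3,t4,t5},{t3,t4,t6}}
  W23: {{t1,t6},{t3,t6},{t1,t3,t6},{t1,t5,t6},{t3,t4,t6}}
  W123: {{t1,t5,t6}} {{t3,t4,t6}}
C dims 3,6,2; δ0: rk 2, SNF 1^2; δ1: rk 2, SNF 1^2
degree 0: 3−2−0 = 1 → Ȟ^0 ≅ Z
degree 1: 6−2−2 = 2 → Ȟ^1 ≅ Z^2
degree 2: 2−0−2 = 0 → Ȟ^2 ≅ 0


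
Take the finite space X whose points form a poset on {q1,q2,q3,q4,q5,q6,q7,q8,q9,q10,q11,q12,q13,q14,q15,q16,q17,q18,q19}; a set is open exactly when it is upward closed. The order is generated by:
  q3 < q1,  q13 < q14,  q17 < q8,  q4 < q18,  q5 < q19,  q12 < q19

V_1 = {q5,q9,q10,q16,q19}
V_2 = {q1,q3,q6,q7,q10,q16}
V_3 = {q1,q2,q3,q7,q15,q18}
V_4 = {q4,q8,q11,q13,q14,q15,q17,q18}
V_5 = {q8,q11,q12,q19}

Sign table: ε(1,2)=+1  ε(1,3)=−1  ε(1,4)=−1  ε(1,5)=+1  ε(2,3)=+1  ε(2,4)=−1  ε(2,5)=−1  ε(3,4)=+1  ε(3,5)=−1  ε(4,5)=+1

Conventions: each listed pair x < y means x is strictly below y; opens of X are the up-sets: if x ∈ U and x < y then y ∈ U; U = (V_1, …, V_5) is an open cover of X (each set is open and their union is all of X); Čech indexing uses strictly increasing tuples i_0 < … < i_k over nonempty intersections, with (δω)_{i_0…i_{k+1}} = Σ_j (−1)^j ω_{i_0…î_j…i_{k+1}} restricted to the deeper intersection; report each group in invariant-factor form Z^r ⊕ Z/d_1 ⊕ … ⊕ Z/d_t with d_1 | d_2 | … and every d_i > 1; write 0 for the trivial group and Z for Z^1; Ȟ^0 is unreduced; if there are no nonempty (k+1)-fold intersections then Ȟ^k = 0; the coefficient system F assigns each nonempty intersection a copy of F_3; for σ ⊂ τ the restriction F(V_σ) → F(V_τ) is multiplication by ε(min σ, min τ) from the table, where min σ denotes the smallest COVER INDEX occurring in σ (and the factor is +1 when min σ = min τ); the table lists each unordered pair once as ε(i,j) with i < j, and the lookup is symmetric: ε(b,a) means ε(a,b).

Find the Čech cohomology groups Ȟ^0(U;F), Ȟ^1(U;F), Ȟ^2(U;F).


nonempty intersections:
  V12={q10,q16} V15={q19} V23={q1,q3,q7} V34={q15,q18} V45={q8,q11}
C dims 5,5; δ0: rk_F3 4
Ȟ^0: (5−4)−0=1 ⇒ Z/3
Ȟ^1: (5−0)−4=1 ⇒ Z/3
Ȟ^2: (0−0)−0=0 ⇒ 0

Ȟ^0 = Z/3; Ȟ^1 = Z/3; Ȟ^2 = 0


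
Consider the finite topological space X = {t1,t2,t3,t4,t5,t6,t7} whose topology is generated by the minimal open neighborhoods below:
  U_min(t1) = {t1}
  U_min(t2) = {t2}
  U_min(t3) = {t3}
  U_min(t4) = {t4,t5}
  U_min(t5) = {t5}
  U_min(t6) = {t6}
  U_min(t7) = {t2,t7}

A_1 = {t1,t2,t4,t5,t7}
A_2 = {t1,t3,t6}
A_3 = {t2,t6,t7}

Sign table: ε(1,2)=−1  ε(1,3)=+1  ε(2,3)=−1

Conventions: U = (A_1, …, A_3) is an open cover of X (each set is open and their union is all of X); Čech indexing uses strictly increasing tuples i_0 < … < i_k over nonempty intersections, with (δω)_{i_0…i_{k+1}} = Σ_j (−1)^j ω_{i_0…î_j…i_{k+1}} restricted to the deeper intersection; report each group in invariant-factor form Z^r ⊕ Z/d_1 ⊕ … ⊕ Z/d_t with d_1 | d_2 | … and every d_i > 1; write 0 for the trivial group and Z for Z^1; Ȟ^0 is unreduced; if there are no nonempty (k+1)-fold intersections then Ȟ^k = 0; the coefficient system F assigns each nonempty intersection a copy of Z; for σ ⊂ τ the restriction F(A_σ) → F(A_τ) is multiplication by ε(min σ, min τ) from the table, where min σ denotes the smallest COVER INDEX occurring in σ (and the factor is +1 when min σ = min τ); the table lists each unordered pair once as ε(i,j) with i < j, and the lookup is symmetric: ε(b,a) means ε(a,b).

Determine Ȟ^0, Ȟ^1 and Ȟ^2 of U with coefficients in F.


Ȟ^0 = Z; Ȟ^1 = Z; Ȟ^2 = 0

intersection data:
  A12={t1} A13={t2,t7} A23={t6}
C dims 3,3; δ0: rk 2, SNF 1^2
Ȟ^0 = (3 − 2) − 0 = 1, so Ȟ^0 ≅ Z
Ȟ^1 = (3 − 0) − 2 = 1, so Ȟ^1 ≅ Z
Ȟ^2 = (0 − 0) − 0 = 0, so Ȟ^2 ≅ 0


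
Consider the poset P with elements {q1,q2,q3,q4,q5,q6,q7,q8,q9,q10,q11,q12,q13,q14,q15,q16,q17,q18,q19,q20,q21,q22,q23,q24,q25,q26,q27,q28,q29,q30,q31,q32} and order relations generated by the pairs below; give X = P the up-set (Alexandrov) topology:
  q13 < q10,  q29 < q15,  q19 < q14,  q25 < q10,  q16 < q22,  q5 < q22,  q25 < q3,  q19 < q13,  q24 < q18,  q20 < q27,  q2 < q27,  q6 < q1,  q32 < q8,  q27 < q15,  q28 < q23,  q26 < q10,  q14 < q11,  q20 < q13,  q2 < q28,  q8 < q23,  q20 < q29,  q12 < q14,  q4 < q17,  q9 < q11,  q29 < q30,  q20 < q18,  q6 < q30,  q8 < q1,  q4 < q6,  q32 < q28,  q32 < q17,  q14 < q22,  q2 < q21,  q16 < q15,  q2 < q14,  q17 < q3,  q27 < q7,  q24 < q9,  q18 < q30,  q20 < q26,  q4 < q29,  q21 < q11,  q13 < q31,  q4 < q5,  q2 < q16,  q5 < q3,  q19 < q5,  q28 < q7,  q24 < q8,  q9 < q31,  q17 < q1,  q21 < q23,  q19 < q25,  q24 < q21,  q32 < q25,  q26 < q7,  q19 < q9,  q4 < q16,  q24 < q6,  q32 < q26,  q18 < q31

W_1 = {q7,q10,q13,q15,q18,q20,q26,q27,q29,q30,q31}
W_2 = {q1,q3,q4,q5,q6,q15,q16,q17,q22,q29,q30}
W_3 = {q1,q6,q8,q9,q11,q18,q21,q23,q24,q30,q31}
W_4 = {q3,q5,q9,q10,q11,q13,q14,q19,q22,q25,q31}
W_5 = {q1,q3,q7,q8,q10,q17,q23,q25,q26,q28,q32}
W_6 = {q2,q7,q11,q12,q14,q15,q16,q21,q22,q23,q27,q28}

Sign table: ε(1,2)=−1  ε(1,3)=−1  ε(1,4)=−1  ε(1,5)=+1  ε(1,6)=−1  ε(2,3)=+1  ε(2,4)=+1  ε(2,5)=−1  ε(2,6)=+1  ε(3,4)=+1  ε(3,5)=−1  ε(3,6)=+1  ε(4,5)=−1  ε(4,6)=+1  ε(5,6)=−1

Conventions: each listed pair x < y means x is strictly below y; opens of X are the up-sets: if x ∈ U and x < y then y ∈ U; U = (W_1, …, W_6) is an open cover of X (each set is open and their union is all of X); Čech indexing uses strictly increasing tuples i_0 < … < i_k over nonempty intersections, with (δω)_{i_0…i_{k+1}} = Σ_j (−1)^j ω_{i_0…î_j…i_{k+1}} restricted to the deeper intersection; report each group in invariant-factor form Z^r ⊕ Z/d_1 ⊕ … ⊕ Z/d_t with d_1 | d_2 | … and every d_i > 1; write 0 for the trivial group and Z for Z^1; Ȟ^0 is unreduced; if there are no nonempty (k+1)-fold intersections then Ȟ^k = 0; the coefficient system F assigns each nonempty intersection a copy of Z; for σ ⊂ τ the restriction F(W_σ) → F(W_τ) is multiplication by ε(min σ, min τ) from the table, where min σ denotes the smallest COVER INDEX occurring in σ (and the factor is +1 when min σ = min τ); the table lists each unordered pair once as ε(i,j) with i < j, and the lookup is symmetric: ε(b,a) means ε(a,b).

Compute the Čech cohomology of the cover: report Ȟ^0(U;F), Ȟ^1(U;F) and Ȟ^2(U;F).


Ȟ^0 ≅ Z; Ȟ^1 ≅ 0; Ȟ^2 ≅ Z/2

nonempty intersections:
  W12={q15,q29,q30} W13={q18,q30,q31} W14={q10,q13,q31} W15={q7,q10,q26} W16={q7,q15,q27} W23={q1,q6,q30} W24={q3,q5,q22} W25={q1,q3,q17} W26={q15,q16,q22} W34={q9,q11,q31} W35={q1,q8,q23} W36={q11,q21,q23} W45={q3,q10,q25} W46={q11,q14,q22} W56={q7,q23,q28}
  W123={q30} W126={q15} W134={q31} W145={q10} W156={q7} W235={q1} W245={q3} W246={q22} W346={q11} W356={q23}
C dims 6,15,10; δ0: rk 5, SNF 1^5; δ1: rk 10, SNF 1^9·2
Ȟ^0: (6−5)−0=1 ⇒ Z
Ȟ^1: (15−10)−5=0 ⇒ 0
Ȟ^2: (10−0)−10=0 plus torsion [2] ⇒ Z/2


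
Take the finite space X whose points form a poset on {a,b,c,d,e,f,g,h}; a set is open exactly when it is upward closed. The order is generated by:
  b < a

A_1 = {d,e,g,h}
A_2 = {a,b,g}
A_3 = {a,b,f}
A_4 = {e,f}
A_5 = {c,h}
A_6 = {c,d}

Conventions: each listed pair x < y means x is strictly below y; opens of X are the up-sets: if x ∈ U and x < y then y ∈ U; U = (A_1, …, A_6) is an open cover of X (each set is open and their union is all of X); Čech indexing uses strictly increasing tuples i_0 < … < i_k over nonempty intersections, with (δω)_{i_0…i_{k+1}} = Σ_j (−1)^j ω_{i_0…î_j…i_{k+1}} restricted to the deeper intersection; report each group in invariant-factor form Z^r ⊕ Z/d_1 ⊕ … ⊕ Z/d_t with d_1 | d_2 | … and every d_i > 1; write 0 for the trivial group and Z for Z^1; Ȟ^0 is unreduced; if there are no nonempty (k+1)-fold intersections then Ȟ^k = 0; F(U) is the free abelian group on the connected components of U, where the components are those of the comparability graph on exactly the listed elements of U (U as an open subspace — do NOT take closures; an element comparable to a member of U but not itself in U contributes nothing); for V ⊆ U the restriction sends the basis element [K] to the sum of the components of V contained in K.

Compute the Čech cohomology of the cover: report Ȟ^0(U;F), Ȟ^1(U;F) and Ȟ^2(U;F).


nonempty intersections:
  A12={g} A14={e} A15={h} A16={d} A23={a,b} A34={f} A56={c}
components per intersection:
  A1: {d} {e} {g} {h}
  A2: {a,b} {g}
  A3: {a,b} {f}
  A4: {e} {f}
  A5: {c} {h}
  A6: {c} {d}
  A12: {g}
  A14: {e}
  A15: {h}
  A16: {d}
  A23: {a,b}
  A34: {f}
  A56: {c}
C dims 14,7; δ0: rk 7, SNF 1^7
Ȟ^0: (14−7)−0=7 ⇒ Z^7
Ȟ^1: (7−0)−7=0 ⇒ 0
Ȟ^2: (0−0)−0=0 ⇒ 0

Ȟ^0 = Z^7, Ȟ^1 = 0, Ȟ^2 = 0


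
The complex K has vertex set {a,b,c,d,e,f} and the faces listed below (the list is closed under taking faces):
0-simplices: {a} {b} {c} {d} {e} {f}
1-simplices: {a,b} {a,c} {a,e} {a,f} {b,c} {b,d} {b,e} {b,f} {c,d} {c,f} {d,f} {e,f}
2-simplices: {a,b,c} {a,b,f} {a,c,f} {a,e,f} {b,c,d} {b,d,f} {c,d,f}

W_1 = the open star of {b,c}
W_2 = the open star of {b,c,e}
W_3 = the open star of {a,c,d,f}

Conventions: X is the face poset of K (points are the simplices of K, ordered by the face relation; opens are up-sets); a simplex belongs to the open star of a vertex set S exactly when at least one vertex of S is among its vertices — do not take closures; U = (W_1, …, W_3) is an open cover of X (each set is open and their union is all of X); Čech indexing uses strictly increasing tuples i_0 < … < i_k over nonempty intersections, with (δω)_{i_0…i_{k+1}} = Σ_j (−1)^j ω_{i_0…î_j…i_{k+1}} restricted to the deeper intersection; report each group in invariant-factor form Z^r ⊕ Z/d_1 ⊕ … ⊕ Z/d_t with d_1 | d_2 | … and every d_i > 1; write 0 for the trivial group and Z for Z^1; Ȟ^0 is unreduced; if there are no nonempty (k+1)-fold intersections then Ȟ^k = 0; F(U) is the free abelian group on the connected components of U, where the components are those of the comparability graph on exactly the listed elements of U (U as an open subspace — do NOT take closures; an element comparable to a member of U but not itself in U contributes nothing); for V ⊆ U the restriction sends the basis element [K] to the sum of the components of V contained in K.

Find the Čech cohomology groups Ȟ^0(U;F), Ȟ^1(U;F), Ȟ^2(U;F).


Ȟ^0(U;F) ≅ Z, Ȟ^1(U;F) ≅ Z and Ȟ^2(U;F) ≅ 0

cover nerve:
  W1={{b},{c},{a,b},{a,c},{b,c},{b,d},{b,e},{b,f},{c,d},{c,f},{a,b,c},{a,b,f},{a,c,f},{b,c,d},{b,d,f},{c,d,f}} W2={{b},{c},{e},{a,b},{a,c},{a,e},{b,c},{b,d},{b,e},{b,f},{c,d},{c,f},{e,f},{a,b,c},{a,b,f},{a,c,f},{a,e,f},{b,c,d},{b,d,f},{c,d,f}} W3={{a},{c},{d},{f},{a,b},{a,c},{a,e},{a,f},{b,c},{b,d},{b,f},{c,d},{c,f},{d,f},{e,f},{a,b,c},{a,b,f},{a,c,f},{a,e,f},{b,c,d},{b,d,f},{c,d,f}}
  W12={{b},{c},{a,b},{a,c},{b,c},{b,d},{b,e},{b,f},{c,d},{c,f},{a,b,c},{a,b,f},{a,c,f},{b,c,d},{b,d,f},{c,d,f}} W13={{c},{a,b},{a,c},{b,c},{b,d},{b,f},{c,d},{c,f},{a,b,c},{a,b,f},{a,c,f},{b,c,d},{b,d,f},{c,d,f}} W23={{c},{a,b},{a,c},{a,e},{b,c},{b,d},{b,f},{c,d},{c,f},{e,f},{a,b,c},{a,b,f},{a,c,f},{a,e,f},{b,c,d},{b,d,f},{c,d,f}}
  W123={{c},{a,b},{a,c},{b,c},{b,d},{b,f},{c,d},{c,f},{a,b,c},{a,b,f},{a,c,f},{b,c,d},{b,d,f},{c,d,f}}
components per intersection:
  W1: {{b},{c},{a,b},{a,c},{b,c},{b,d},{b,e},{b,f},{c,d},{c,f},{a,b,c},{a,b,f},{a,c,f},{b,c,d},{b,d,f},{c,d,f}}
  W2: {{b},{c},{e},{a,b},{a,c},{a,e},{b,c},{b,d},{b,e},{b,f},{c,d},{c,f},{e,f},{a,b,c},{a,b,f},{a,c,f},{a,e,f},{b,c,d},{b,d,f},{c,d,f}}
  W3: {{a},{c},{d},{f},{a,b},{a,c},{a,e},{a,f},{b,c},{b,d},{b,f},{c,d},{c,f},{d,f},{e,f},{a,b,c},{a,b,f},{a,c,f},{a,e,f},{b,c,d},{b,d,f},{c,d,f}}
  W12: {{b},{c},{a,b},{a,c},{b,c},{b,d},{b,e},{b,f},{c,d},{c,f},{a,b,c},{a,b,f},{a,c,f},{b,c,d},{b,d,f},{c,d,f}}
  W13: {{c},{a,b},{a,c},{b,c},{b,d},{b,f},{c,d},{c,f},{a,b,c},{a,b,f},{a,c,f},{b,c,d},{b,d,f},{c,d,f}}
  W23: {{c},{a,b},{a,c},{b,c},{b,d},{b,f},{c,d},{c,f},{a,b,c},{a,b,f},{a,c,f},{b,c,d},{b,d,f},{c,d,f}} {{a,e},{e,f},{a,e,f}}
  W123: {{c},{a,b},{a,c},{b,c},{b,d},{b,f},{c,d},{c,f},{a,b,c},{a,b,f},{a,c,f},{b,c,d},{b,d,f},{c,d,f}}
C dims 3,4,1; δ0: rk 2, SNF 1^2; δ1: rk 1, SNF 1^1
Ȟ^0: (3−2)−0=1 ⇒ Z
Ȟ^1: (4−1)−2=1 ⇒ Z
Ȟ^2: (1−0)−1=0 ⇒ 0
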